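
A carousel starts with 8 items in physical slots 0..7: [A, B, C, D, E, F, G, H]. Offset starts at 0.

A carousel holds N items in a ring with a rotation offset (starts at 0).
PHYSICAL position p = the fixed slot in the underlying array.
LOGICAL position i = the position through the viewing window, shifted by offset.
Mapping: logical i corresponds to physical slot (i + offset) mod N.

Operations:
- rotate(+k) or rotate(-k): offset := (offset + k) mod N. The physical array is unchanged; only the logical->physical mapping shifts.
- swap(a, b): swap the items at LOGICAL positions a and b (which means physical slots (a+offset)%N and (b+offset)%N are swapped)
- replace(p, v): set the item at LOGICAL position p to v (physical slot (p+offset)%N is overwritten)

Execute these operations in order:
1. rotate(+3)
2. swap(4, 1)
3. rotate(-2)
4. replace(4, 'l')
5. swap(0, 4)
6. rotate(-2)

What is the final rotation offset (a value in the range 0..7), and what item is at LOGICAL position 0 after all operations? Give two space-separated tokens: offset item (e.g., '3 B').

Answer: 7 E

Derivation:
After op 1 (rotate(+3)): offset=3, physical=[A,B,C,D,E,F,G,H], logical=[D,E,F,G,H,A,B,C]
After op 2 (swap(4, 1)): offset=3, physical=[A,B,C,D,H,F,G,E], logical=[D,H,F,G,E,A,B,C]
After op 3 (rotate(-2)): offset=1, physical=[A,B,C,D,H,F,G,E], logical=[B,C,D,H,F,G,E,A]
After op 4 (replace(4, 'l')): offset=1, physical=[A,B,C,D,H,l,G,E], logical=[B,C,D,H,l,G,E,A]
After op 5 (swap(0, 4)): offset=1, physical=[A,l,C,D,H,B,G,E], logical=[l,C,D,H,B,G,E,A]
After op 6 (rotate(-2)): offset=7, physical=[A,l,C,D,H,B,G,E], logical=[E,A,l,C,D,H,B,G]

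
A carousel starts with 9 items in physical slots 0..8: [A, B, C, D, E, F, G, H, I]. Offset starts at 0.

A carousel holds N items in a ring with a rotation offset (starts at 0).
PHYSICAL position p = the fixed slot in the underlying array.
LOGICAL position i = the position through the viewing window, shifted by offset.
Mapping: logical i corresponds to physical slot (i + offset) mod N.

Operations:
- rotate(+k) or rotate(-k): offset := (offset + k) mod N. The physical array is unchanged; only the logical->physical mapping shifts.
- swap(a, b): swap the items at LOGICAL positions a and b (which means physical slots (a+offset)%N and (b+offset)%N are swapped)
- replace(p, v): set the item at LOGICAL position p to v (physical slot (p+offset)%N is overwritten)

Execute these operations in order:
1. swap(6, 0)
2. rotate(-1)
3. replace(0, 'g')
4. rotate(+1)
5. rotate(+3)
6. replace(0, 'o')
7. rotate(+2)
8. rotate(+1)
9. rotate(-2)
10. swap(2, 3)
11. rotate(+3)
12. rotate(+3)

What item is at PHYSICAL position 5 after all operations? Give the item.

After op 1 (swap(6, 0)): offset=0, physical=[G,B,C,D,E,F,A,H,I], logical=[G,B,C,D,E,F,A,H,I]
After op 2 (rotate(-1)): offset=8, physical=[G,B,C,D,E,F,A,H,I], logical=[I,G,B,C,D,E,F,A,H]
After op 3 (replace(0, 'g')): offset=8, physical=[G,B,C,D,E,F,A,H,g], logical=[g,G,B,C,D,E,F,A,H]
After op 4 (rotate(+1)): offset=0, physical=[G,B,C,D,E,F,A,H,g], logical=[G,B,C,D,E,F,A,H,g]
After op 5 (rotate(+3)): offset=3, physical=[G,B,C,D,E,F,A,H,g], logical=[D,E,F,A,H,g,G,B,C]
After op 6 (replace(0, 'o')): offset=3, physical=[G,B,C,o,E,F,A,H,g], logical=[o,E,F,A,H,g,G,B,C]
After op 7 (rotate(+2)): offset=5, physical=[G,B,C,o,E,F,A,H,g], logical=[F,A,H,g,G,B,C,o,E]
After op 8 (rotate(+1)): offset=6, physical=[G,B,C,o,E,F,A,H,g], logical=[A,H,g,G,B,C,o,E,F]
After op 9 (rotate(-2)): offset=4, physical=[G,B,C,o,E,F,A,H,g], logical=[E,F,A,H,g,G,B,C,o]
After op 10 (swap(2, 3)): offset=4, physical=[G,B,C,o,E,F,H,A,g], logical=[E,F,H,A,g,G,B,C,o]
After op 11 (rotate(+3)): offset=7, physical=[G,B,C,o,E,F,H,A,g], logical=[A,g,G,B,C,o,E,F,H]
After op 12 (rotate(+3)): offset=1, physical=[G,B,C,o,E,F,H,A,g], logical=[B,C,o,E,F,H,A,g,G]

Answer: F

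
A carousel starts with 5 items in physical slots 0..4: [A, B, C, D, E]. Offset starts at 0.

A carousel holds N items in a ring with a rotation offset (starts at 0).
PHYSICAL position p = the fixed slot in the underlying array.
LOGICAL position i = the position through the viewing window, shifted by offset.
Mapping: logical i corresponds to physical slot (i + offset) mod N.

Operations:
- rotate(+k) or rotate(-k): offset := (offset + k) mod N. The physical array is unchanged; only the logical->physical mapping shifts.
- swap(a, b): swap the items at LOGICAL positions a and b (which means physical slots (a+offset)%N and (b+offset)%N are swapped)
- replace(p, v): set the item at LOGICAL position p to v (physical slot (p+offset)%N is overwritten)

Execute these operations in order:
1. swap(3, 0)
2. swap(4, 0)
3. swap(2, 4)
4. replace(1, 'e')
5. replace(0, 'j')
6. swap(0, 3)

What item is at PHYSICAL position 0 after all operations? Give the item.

Answer: A

Derivation:
After op 1 (swap(3, 0)): offset=0, physical=[D,B,C,A,E], logical=[D,B,C,A,E]
After op 2 (swap(4, 0)): offset=0, physical=[E,B,C,A,D], logical=[E,B,C,A,D]
After op 3 (swap(2, 4)): offset=0, physical=[E,B,D,A,C], logical=[E,B,D,A,C]
After op 4 (replace(1, 'e')): offset=0, physical=[E,e,D,A,C], logical=[E,e,D,A,C]
After op 5 (replace(0, 'j')): offset=0, physical=[j,e,D,A,C], logical=[j,e,D,A,C]
After op 6 (swap(0, 3)): offset=0, physical=[A,e,D,j,C], logical=[A,e,D,j,C]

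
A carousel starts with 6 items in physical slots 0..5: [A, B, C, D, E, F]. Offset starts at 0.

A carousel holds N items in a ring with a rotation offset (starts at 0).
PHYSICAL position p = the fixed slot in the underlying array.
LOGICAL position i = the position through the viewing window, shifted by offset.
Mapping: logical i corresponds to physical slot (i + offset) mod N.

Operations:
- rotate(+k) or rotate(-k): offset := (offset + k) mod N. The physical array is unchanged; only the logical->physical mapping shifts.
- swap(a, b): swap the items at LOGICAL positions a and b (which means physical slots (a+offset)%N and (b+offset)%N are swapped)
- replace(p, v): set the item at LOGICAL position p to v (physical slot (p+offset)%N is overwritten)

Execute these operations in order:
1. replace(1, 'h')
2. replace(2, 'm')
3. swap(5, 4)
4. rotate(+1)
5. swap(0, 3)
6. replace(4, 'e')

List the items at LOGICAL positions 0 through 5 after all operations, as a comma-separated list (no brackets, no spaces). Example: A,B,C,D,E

After op 1 (replace(1, 'h')): offset=0, physical=[A,h,C,D,E,F], logical=[A,h,C,D,E,F]
After op 2 (replace(2, 'm')): offset=0, physical=[A,h,m,D,E,F], logical=[A,h,m,D,E,F]
After op 3 (swap(5, 4)): offset=0, physical=[A,h,m,D,F,E], logical=[A,h,m,D,F,E]
After op 4 (rotate(+1)): offset=1, physical=[A,h,m,D,F,E], logical=[h,m,D,F,E,A]
After op 5 (swap(0, 3)): offset=1, physical=[A,F,m,D,h,E], logical=[F,m,D,h,E,A]
After op 6 (replace(4, 'e')): offset=1, physical=[A,F,m,D,h,e], logical=[F,m,D,h,e,A]

Answer: F,m,D,h,e,A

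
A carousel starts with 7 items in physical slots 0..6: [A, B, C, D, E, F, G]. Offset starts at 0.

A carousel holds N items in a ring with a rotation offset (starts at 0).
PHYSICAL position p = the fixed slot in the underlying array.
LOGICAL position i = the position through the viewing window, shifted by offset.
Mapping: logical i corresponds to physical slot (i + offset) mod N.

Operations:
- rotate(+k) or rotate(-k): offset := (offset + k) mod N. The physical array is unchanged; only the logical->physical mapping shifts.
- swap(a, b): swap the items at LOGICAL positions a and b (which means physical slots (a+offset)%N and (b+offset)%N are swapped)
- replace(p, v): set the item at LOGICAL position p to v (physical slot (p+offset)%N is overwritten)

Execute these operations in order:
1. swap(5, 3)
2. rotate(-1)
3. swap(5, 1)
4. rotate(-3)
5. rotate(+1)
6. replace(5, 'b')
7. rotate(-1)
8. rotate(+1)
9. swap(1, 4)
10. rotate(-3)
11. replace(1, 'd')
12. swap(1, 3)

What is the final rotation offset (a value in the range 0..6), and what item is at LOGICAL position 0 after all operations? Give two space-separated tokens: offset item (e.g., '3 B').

After op 1 (swap(5, 3)): offset=0, physical=[A,B,C,F,E,D,G], logical=[A,B,C,F,E,D,G]
After op 2 (rotate(-1)): offset=6, physical=[A,B,C,F,E,D,G], logical=[G,A,B,C,F,E,D]
After op 3 (swap(5, 1)): offset=6, physical=[E,B,C,F,A,D,G], logical=[G,E,B,C,F,A,D]
After op 4 (rotate(-3)): offset=3, physical=[E,B,C,F,A,D,G], logical=[F,A,D,G,E,B,C]
After op 5 (rotate(+1)): offset=4, physical=[E,B,C,F,A,D,G], logical=[A,D,G,E,B,C,F]
After op 6 (replace(5, 'b')): offset=4, physical=[E,B,b,F,A,D,G], logical=[A,D,G,E,B,b,F]
After op 7 (rotate(-1)): offset=3, physical=[E,B,b,F,A,D,G], logical=[F,A,D,G,E,B,b]
After op 8 (rotate(+1)): offset=4, physical=[E,B,b,F,A,D,G], logical=[A,D,G,E,B,b,F]
After op 9 (swap(1, 4)): offset=4, physical=[E,D,b,F,A,B,G], logical=[A,B,G,E,D,b,F]
After op 10 (rotate(-3)): offset=1, physical=[E,D,b,F,A,B,G], logical=[D,b,F,A,B,G,E]
After op 11 (replace(1, 'd')): offset=1, physical=[E,D,d,F,A,B,G], logical=[D,d,F,A,B,G,E]
After op 12 (swap(1, 3)): offset=1, physical=[E,D,A,F,d,B,G], logical=[D,A,F,d,B,G,E]

Answer: 1 D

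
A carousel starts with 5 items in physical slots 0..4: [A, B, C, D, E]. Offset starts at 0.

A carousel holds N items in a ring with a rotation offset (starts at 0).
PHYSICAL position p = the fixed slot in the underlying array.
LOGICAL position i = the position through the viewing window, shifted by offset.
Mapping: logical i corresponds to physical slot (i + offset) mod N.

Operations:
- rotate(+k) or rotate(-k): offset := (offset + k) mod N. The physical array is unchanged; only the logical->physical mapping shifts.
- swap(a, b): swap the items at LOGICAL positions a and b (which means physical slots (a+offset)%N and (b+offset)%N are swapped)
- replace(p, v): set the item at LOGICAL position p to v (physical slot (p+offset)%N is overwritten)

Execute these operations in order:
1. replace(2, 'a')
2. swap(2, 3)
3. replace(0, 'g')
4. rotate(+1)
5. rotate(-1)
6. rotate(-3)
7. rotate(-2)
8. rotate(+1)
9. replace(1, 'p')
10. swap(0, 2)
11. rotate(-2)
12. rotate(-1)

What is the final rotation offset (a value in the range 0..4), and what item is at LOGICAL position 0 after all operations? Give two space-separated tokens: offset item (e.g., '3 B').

After op 1 (replace(2, 'a')): offset=0, physical=[A,B,a,D,E], logical=[A,B,a,D,E]
After op 2 (swap(2, 3)): offset=0, physical=[A,B,D,a,E], logical=[A,B,D,a,E]
After op 3 (replace(0, 'g')): offset=0, physical=[g,B,D,a,E], logical=[g,B,D,a,E]
After op 4 (rotate(+1)): offset=1, physical=[g,B,D,a,E], logical=[B,D,a,E,g]
After op 5 (rotate(-1)): offset=0, physical=[g,B,D,a,E], logical=[g,B,D,a,E]
After op 6 (rotate(-3)): offset=2, physical=[g,B,D,a,E], logical=[D,a,E,g,B]
After op 7 (rotate(-2)): offset=0, physical=[g,B,D,a,E], logical=[g,B,D,a,E]
After op 8 (rotate(+1)): offset=1, physical=[g,B,D,a,E], logical=[B,D,a,E,g]
After op 9 (replace(1, 'p')): offset=1, physical=[g,B,p,a,E], logical=[B,p,a,E,g]
After op 10 (swap(0, 2)): offset=1, physical=[g,a,p,B,E], logical=[a,p,B,E,g]
After op 11 (rotate(-2)): offset=4, physical=[g,a,p,B,E], logical=[E,g,a,p,B]
After op 12 (rotate(-1)): offset=3, physical=[g,a,p,B,E], logical=[B,E,g,a,p]

Answer: 3 B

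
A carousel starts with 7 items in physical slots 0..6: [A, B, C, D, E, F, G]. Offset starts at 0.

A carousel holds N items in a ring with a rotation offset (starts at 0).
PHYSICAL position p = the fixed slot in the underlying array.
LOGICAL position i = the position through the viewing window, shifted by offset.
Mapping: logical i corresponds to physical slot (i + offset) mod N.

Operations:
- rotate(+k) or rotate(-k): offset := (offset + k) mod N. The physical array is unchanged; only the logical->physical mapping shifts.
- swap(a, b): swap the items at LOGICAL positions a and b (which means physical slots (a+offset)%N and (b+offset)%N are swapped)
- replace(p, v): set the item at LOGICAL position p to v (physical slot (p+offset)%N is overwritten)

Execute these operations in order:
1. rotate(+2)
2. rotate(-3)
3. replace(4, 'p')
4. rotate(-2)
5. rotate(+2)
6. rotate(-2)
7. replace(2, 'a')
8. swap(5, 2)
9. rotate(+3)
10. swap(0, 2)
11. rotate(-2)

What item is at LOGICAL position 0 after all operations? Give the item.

Answer: F

Derivation:
After op 1 (rotate(+2)): offset=2, physical=[A,B,C,D,E,F,G], logical=[C,D,E,F,G,A,B]
After op 2 (rotate(-3)): offset=6, physical=[A,B,C,D,E,F,G], logical=[G,A,B,C,D,E,F]
After op 3 (replace(4, 'p')): offset=6, physical=[A,B,C,p,E,F,G], logical=[G,A,B,C,p,E,F]
After op 4 (rotate(-2)): offset=4, physical=[A,B,C,p,E,F,G], logical=[E,F,G,A,B,C,p]
After op 5 (rotate(+2)): offset=6, physical=[A,B,C,p,E,F,G], logical=[G,A,B,C,p,E,F]
After op 6 (rotate(-2)): offset=4, physical=[A,B,C,p,E,F,G], logical=[E,F,G,A,B,C,p]
After op 7 (replace(2, 'a')): offset=4, physical=[A,B,C,p,E,F,a], logical=[E,F,a,A,B,C,p]
After op 8 (swap(5, 2)): offset=4, physical=[A,B,a,p,E,F,C], logical=[E,F,C,A,B,a,p]
After op 9 (rotate(+3)): offset=0, physical=[A,B,a,p,E,F,C], logical=[A,B,a,p,E,F,C]
After op 10 (swap(0, 2)): offset=0, physical=[a,B,A,p,E,F,C], logical=[a,B,A,p,E,F,C]
After op 11 (rotate(-2)): offset=5, physical=[a,B,A,p,E,F,C], logical=[F,C,a,B,A,p,E]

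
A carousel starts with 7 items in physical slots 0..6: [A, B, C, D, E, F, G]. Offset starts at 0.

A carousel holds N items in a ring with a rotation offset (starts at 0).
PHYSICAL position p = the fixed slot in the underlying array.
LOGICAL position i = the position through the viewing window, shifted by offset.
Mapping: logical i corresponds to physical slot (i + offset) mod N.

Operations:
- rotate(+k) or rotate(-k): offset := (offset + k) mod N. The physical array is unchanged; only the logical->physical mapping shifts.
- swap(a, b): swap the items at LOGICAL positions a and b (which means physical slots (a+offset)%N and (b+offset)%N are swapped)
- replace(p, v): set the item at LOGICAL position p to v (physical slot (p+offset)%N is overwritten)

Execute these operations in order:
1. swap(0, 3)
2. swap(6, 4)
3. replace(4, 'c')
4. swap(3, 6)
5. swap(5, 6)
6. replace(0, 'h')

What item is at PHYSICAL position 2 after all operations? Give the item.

Answer: C

Derivation:
After op 1 (swap(0, 3)): offset=0, physical=[D,B,C,A,E,F,G], logical=[D,B,C,A,E,F,G]
After op 2 (swap(6, 4)): offset=0, physical=[D,B,C,A,G,F,E], logical=[D,B,C,A,G,F,E]
After op 3 (replace(4, 'c')): offset=0, physical=[D,B,C,A,c,F,E], logical=[D,B,C,A,c,F,E]
After op 4 (swap(3, 6)): offset=0, physical=[D,B,C,E,c,F,A], logical=[D,B,C,E,c,F,A]
After op 5 (swap(5, 6)): offset=0, physical=[D,B,C,E,c,A,F], logical=[D,B,C,E,c,A,F]
After op 6 (replace(0, 'h')): offset=0, physical=[h,B,C,E,c,A,F], logical=[h,B,C,E,c,A,F]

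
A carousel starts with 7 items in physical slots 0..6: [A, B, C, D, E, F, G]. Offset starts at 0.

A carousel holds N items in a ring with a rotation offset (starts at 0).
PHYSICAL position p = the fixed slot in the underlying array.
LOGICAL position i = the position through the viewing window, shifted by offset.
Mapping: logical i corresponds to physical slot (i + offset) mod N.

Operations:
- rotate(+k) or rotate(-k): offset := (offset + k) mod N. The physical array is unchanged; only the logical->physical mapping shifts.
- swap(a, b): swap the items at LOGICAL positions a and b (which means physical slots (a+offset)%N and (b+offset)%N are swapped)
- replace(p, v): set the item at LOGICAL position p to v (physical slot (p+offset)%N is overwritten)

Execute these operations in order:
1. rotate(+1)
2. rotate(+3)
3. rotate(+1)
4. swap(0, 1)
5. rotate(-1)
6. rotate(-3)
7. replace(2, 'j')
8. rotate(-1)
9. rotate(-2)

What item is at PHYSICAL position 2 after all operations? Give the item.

Answer: C

Derivation:
After op 1 (rotate(+1)): offset=1, physical=[A,B,C,D,E,F,G], logical=[B,C,D,E,F,G,A]
After op 2 (rotate(+3)): offset=4, physical=[A,B,C,D,E,F,G], logical=[E,F,G,A,B,C,D]
After op 3 (rotate(+1)): offset=5, physical=[A,B,C,D,E,F,G], logical=[F,G,A,B,C,D,E]
After op 4 (swap(0, 1)): offset=5, physical=[A,B,C,D,E,G,F], logical=[G,F,A,B,C,D,E]
After op 5 (rotate(-1)): offset=4, physical=[A,B,C,D,E,G,F], logical=[E,G,F,A,B,C,D]
After op 6 (rotate(-3)): offset=1, physical=[A,B,C,D,E,G,F], logical=[B,C,D,E,G,F,A]
After op 7 (replace(2, 'j')): offset=1, physical=[A,B,C,j,E,G,F], logical=[B,C,j,E,G,F,A]
After op 8 (rotate(-1)): offset=0, physical=[A,B,C,j,E,G,F], logical=[A,B,C,j,E,G,F]
After op 9 (rotate(-2)): offset=5, physical=[A,B,C,j,E,G,F], logical=[G,F,A,B,C,j,E]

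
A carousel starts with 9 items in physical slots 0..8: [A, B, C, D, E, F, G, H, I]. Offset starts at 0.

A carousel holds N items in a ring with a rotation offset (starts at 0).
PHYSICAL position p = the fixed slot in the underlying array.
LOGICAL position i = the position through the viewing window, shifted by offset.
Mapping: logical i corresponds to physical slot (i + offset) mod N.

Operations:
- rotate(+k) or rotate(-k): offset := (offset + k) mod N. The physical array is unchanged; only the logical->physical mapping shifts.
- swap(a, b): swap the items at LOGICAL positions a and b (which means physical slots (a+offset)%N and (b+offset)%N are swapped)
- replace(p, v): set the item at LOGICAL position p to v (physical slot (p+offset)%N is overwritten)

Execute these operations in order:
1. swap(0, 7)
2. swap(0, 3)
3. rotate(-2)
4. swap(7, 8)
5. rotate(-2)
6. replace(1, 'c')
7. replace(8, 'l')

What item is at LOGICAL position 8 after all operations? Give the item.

Answer: l

Derivation:
After op 1 (swap(0, 7)): offset=0, physical=[H,B,C,D,E,F,G,A,I], logical=[H,B,C,D,E,F,G,A,I]
After op 2 (swap(0, 3)): offset=0, physical=[D,B,C,H,E,F,G,A,I], logical=[D,B,C,H,E,F,G,A,I]
After op 3 (rotate(-2)): offset=7, physical=[D,B,C,H,E,F,G,A,I], logical=[A,I,D,B,C,H,E,F,G]
After op 4 (swap(7, 8)): offset=7, physical=[D,B,C,H,E,G,F,A,I], logical=[A,I,D,B,C,H,E,G,F]
After op 5 (rotate(-2)): offset=5, physical=[D,B,C,H,E,G,F,A,I], logical=[G,F,A,I,D,B,C,H,E]
After op 6 (replace(1, 'c')): offset=5, physical=[D,B,C,H,E,G,c,A,I], logical=[G,c,A,I,D,B,C,H,E]
After op 7 (replace(8, 'l')): offset=5, physical=[D,B,C,H,l,G,c,A,I], logical=[G,c,A,I,D,B,C,H,l]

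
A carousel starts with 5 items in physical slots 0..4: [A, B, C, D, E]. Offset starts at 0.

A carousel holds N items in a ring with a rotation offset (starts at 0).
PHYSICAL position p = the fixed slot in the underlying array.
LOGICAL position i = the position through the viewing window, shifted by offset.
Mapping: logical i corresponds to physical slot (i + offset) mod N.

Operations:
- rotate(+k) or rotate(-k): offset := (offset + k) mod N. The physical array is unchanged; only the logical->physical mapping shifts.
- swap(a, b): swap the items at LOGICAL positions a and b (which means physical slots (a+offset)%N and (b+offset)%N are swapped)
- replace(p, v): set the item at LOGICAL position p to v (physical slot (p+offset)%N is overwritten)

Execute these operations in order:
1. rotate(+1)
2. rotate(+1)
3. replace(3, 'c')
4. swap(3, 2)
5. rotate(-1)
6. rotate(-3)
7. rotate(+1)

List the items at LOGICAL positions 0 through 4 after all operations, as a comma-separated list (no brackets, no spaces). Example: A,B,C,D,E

Answer: c,E,B,C,D

Derivation:
After op 1 (rotate(+1)): offset=1, physical=[A,B,C,D,E], logical=[B,C,D,E,A]
After op 2 (rotate(+1)): offset=2, physical=[A,B,C,D,E], logical=[C,D,E,A,B]
After op 3 (replace(3, 'c')): offset=2, physical=[c,B,C,D,E], logical=[C,D,E,c,B]
After op 4 (swap(3, 2)): offset=2, physical=[E,B,C,D,c], logical=[C,D,c,E,B]
After op 5 (rotate(-1)): offset=1, physical=[E,B,C,D,c], logical=[B,C,D,c,E]
After op 6 (rotate(-3)): offset=3, physical=[E,B,C,D,c], logical=[D,c,E,B,C]
After op 7 (rotate(+1)): offset=4, physical=[E,B,C,D,c], logical=[c,E,B,C,D]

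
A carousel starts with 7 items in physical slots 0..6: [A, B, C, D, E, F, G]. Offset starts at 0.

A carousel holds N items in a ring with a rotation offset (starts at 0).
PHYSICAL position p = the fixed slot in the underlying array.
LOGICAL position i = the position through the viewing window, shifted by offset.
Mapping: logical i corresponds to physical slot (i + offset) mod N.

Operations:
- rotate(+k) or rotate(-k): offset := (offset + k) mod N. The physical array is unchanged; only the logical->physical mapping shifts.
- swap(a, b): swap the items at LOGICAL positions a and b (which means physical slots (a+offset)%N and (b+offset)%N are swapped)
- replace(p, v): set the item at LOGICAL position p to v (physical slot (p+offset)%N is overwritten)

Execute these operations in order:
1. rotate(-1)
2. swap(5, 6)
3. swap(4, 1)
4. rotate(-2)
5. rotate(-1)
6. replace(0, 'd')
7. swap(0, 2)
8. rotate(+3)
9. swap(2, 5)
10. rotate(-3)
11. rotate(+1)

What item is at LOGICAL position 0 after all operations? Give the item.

Answer: B

Derivation:
After op 1 (rotate(-1)): offset=6, physical=[A,B,C,D,E,F,G], logical=[G,A,B,C,D,E,F]
After op 2 (swap(5, 6)): offset=6, physical=[A,B,C,D,F,E,G], logical=[G,A,B,C,D,F,E]
After op 3 (swap(4, 1)): offset=6, physical=[D,B,C,A,F,E,G], logical=[G,D,B,C,A,F,E]
After op 4 (rotate(-2)): offset=4, physical=[D,B,C,A,F,E,G], logical=[F,E,G,D,B,C,A]
After op 5 (rotate(-1)): offset=3, physical=[D,B,C,A,F,E,G], logical=[A,F,E,G,D,B,C]
After op 6 (replace(0, 'd')): offset=3, physical=[D,B,C,d,F,E,G], logical=[d,F,E,G,D,B,C]
After op 7 (swap(0, 2)): offset=3, physical=[D,B,C,E,F,d,G], logical=[E,F,d,G,D,B,C]
After op 8 (rotate(+3)): offset=6, physical=[D,B,C,E,F,d,G], logical=[G,D,B,C,E,F,d]
After op 9 (swap(2, 5)): offset=6, physical=[D,F,C,E,B,d,G], logical=[G,D,F,C,E,B,d]
After op 10 (rotate(-3)): offset=3, physical=[D,F,C,E,B,d,G], logical=[E,B,d,G,D,F,C]
After op 11 (rotate(+1)): offset=4, physical=[D,F,C,E,B,d,G], logical=[B,d,G,D,F,C,E]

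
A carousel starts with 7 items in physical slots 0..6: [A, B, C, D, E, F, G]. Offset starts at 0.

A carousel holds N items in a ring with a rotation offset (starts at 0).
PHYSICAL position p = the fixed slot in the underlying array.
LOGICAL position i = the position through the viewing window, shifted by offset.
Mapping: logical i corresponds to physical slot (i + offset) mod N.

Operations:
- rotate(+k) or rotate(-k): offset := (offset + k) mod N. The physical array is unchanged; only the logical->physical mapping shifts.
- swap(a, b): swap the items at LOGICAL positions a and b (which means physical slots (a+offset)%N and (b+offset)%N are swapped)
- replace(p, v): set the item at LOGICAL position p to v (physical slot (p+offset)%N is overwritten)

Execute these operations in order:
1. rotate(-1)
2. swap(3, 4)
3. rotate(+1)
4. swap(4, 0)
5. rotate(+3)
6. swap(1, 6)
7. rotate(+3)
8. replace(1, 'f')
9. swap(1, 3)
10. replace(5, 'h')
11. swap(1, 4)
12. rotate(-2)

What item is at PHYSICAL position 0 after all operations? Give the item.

After op 1 (rotate(-1)): offset=6, physical=[A,B,C,D,E,F,G], logical=[G,A,B,C,D,E,F]
After op 2 (swap(3, 4)): offset=6, physical=[A,B,D,C,E,F,G], logical=[G,A,B,D,C,E,F]
After op 3 (rotate(+1)): offset=0, physical=[A,B,D,C,E,F,G], logical=[A,B,D,C,E,F,G]
After op 4 (swap(4, 0)): offset=0, physical=[E,B,D,C,A,F,G], logical=[E,B,D,C,A,F,G]
After op 5 (rotate(+3)): offset=3, physical=[E,B,D,C,A,F,G], logical=[C,A,F,G,E,B,D]
After op 6 (swap(1, 6)): offset=3, physical=[E,B,A,C,D,F,G], logical=[C,D,F,G,E,B,A]
After op 7 (rotate(+3)): offset=6, physical=[E,B,A,C,D,F,G], logical=[G,E,B,A,C,D,F]
After op 8 (replace(1, 'f')): offset=6, physical=[f,B,A,C,D,F,G], logical=[G,f,B,A,C,D,F]
After op 9 (swap(1, 3)): offset=6, physical=[A,B,f,C,D,F,G], logical=[G,A,B,f,C,D,F]
After op 10 (replace(5, 'h')): offset=6, physical=[A,B,f,C,h,F,G], logical=[G,A,B,f,C,h,F]
After op 11 (swap(1, 4)): offset=6, physical=[C,B,f,A,h,F,G], logical=[G,C,B,f,A,h,F]
After op 12 (rotate(-2)): offset=4, physical=[C,B,f,A,h,F,G], logical=[h,F,G,C,B,f,A]

Answer: C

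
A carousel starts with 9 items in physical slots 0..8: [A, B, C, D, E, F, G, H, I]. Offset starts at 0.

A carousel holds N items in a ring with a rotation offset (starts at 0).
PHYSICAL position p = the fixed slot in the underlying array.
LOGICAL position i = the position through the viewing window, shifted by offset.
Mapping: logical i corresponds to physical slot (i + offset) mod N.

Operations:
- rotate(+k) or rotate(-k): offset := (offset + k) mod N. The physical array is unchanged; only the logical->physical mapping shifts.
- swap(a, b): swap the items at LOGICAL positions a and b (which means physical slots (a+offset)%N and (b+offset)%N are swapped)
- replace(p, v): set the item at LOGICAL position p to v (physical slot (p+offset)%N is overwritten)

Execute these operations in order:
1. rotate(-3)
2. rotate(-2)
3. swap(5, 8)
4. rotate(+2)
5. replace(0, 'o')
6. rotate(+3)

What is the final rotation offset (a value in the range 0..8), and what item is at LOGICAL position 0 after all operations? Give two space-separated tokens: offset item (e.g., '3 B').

Answer: 0 D

Derivation:
After op 1 (rotate(-3)): offset=6, physical=[A,B,C,D,E,F,G,H,I], logical=[G,H,I,A,B,C,D,E,F]
After op 2 (rotate(-2)): offset=4, physical=[A,B,C,D,E,F,G,H,I], logical=[E,F,G,H,I,A,B,C,D]
After op 3 (swap(5, 8)): offset=4, physical=[D,B,C,A,E,F,G,H,I], logical=[E,F,G,H,I,D,B,C,A]
After op 4 (rotate(+2)): offset=6, physical=[D,B,C,A,E,F,G,H,I], logical=[G,H,I,D,B,C,A,E,F]
After op 5 (replace(0, 'o')): offset=6, physical=[D,B,C,A,E,F,o,H,I], logical=[o,H,I,D,B,C,A,E,F]
After op 6 (rotate(+3)): offset=0, physical=[D,B,C,A,E,F,o,H,I], logical=[D,B,C,A,E,F,o,H,I]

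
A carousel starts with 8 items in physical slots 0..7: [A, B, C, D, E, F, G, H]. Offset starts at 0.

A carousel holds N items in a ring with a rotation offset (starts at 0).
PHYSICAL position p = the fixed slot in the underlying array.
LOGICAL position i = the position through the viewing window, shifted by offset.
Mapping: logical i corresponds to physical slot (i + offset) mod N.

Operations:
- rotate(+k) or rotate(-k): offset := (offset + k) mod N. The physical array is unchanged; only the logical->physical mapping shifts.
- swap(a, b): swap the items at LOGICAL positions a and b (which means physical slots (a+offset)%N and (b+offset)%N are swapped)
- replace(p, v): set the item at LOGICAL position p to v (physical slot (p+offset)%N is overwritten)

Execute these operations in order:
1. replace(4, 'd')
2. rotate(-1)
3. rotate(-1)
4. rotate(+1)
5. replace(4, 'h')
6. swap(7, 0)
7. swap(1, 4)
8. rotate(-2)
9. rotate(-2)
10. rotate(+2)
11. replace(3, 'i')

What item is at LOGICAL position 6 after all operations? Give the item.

Answer: A

Derivation:
After op 1 (replace(4, 'd')): offset=0, physical=[A,B,C,D,d,F,G,H], logical=[A,B,C,D,d,F,G,H]
After op 2 (rotate(-1)): offset=7, physical=[A,B,C,D,d,F,G,H], logical=[H,A,B,C,D,d,F,G]
After op 3 (rotate(-1)): offset=6, physical=[A,B,C,D,d,F,G,H], logical=[G,H,A,B,C,D,d,F]
After op 4 (rotate(+1)): offset=7, physical=[A,B,C,D,d,F,G,H], logical=[H,A,B,C,D,d,F,G]
After op 5 (replace(4, 'h')): offset=7, physical=[A,B,C,h,d,F,G,H], logical=[H,A,B,C,h,d,F,G]
After op 6 (swap(7, 0)): offset=7, physical=[A,B,C,h,d,F,H,G], logical=[G,A,B,C,h,d,F,H]
After op 7 (swap(1, 4)): offset=7, physical=[h,B,C,A,d,F,H,G], logical=[G,h,B,C,A,d,F,H]
After op 8 (rotate(-2)): offset=5, physical=[h,B,C,A,d,F,H,G], logical=[F,H,G,h,B,C,A,d]
After op 9 (rotate(-2)): offset=3, physical=[h,B,C,A,d,F,H,G], logical=[A,d,F,H,G,h,B,C]
After op 10 (rotate(+2)): offset=5, physical=[h,B,C,A,d,F,H,G], logical=[F,H,G,h,B,C,A,d]
After op 11 (replace(3, 'i')): offset=5, physical=[i,B,C,A,d,F,H,G], logical=[F,H,G,i,B,C,A,d]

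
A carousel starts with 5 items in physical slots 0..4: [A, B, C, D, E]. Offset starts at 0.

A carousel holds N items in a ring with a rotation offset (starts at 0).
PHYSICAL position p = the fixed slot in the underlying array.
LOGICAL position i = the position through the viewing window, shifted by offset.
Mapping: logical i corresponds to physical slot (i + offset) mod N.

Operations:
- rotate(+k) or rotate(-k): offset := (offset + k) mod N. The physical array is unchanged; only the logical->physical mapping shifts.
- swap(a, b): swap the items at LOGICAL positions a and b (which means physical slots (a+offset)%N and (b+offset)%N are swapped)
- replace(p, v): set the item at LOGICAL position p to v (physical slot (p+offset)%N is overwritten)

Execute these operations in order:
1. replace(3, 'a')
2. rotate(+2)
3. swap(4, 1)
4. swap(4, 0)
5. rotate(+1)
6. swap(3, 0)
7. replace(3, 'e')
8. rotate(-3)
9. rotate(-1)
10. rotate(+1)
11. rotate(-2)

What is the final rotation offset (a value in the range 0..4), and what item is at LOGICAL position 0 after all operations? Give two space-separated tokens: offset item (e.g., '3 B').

After op 1 (replace(3, 'a')): offset=0, physical=[A,B,C,a,E], logical=[A,B,C,a,E]
After op 2 (rotate(+2)): offset=2, physical=[A,B,C,a,E], logical=[C,a,E,A,B]
After op 3 (swap(4, 1)): offset=2, physical=[A,a,C,B,E], logical=[C,B,E,A,a]
After op 4 (swap(4, 0)): offset=2, physical=[A,C,a,B,E], logical=[a,B,E,A,C]
After op 5 (rotate(+1)): offset=3, physical=[A,C,a,B,E], logical=[B,E,A,C,a]
After op 6 (swap(3, 0)): offset=3, physical=[A,B,a,C,E], logical=[C,E,A,B,a]
After op 7 (replace(3, 'e')): offset=3, physical=[A,e,a,C,E], logical=[C,E,A,e,a]
After op 8 (rotate(-3)): offset=0, physical=[A,e,a,C,E], logical=[A,e,a,C,E]
After op 9 (rotate(-1)): offset=4, physical=[A,e,a,C,E], logical=[E,A,e,a,C]
After op 10 (rotate(+1)): offset=0, physical=[A,e,a,C,E], logical=[A,e,a,C,E]
After op 11 (rotate(-2)): offset=3, physical=[A,e,a,C,E], logical=[C,E,A,e,a]

Answer: 3 C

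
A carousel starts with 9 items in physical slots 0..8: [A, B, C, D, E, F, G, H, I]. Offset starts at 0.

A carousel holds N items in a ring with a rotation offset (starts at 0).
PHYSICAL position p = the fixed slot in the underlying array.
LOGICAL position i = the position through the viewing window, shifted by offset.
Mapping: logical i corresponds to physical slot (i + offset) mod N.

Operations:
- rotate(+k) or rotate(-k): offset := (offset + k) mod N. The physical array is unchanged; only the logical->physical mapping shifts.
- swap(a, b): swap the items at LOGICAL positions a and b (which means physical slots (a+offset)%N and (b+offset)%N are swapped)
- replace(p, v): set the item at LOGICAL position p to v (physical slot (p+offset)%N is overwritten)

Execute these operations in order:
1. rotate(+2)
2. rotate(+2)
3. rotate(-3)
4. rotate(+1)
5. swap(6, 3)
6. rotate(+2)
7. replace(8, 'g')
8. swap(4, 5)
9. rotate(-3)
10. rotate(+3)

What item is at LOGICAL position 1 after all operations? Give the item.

After op 1 (rotate(+2)): offset=2, physical=[A,B,C,D,E,F,G,H,I], logical=[C,D,E,F,G,H,I,A,B]
After op 2 (rotate(+2)): offset=4, physical=[A,B,C,D,E,F,G,H,I], logical=[E,F,G,H,I,A,B,C,D]
After op 3 (rotate(-3)): offset=1, physical=[A,B,C,D,E,F,G,H,I], logical=[B,C,D,E,F,G,H,I,A]
After op 4 (rotate(+1)): offset=2, physical=[A,B,C,D,E,F,G,H,I], logical=[C,D,E,F,G,H,I,A,B]
After op 5 (swap(6, 3)): offset=2, physical=[A,B,C,D,E,I,G,H,F], logical=[C,D,E,I,G,H,F,A,B]
After op 6 (rotate(+2)): offset=4, physical=[A,B,C,D,E,I,G,H,F], logical=[E,I,G,H,F,A,B,C,D]
After op 7 (replace(8, 'g')): offset=4, physical=[A,B,C,g,E,I,G,H,F], logical=[E,I,G,H,F,A,B,C,g]
After op 8 (swap(4, 5)): offset=4, physical=[F,B,C,g,E,I,G,H,A], logical=[E,I,G,H,A,F,B,C,g]
After op 9 (rotate(-3)): offset=1, physical=[F,B,C,g,E,I,G,H,A], logical=[B,C,g,E,I,G,H,A,F]
After op 10 (rotate(+3)): offset=4, physical=[F,B,C,g,E,I,G,H,A], logical=[E,I,G,H,A,F,B,C,g]

Answer: I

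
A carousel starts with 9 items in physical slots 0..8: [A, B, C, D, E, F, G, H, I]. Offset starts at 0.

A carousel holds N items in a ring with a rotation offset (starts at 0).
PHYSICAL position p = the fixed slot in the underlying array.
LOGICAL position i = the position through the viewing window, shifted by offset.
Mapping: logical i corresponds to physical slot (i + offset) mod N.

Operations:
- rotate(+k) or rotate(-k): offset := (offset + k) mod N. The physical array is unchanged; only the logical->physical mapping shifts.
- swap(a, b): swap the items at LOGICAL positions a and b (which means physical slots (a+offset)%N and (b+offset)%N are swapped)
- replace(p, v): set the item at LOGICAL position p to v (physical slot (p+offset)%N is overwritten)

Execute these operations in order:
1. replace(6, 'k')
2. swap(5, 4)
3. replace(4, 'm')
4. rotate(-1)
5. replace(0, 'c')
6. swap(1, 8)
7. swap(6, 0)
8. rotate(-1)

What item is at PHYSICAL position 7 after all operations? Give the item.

After op 1 (replace(6, 'k')): offset=0, physical=[A,B,C,D,E,F,k,H,I], logical=[A,B,C,D,E,F,k,H,I]
After op 2 (swap(5, 4)): offset=0, physical=[A,B,C,D,F,E,k,H,I], logical=[A,B,C,D,F,E,k,H,I]
After op 3 (replace(4, 'm')): offset=0, physical=[A,B,C,D,m,E,k,H,I], logical=[A,B,C,D,m,E,k,H,I]
After op 4 (rotate(-1)): offset=8, physical=[A,B,C,D,m,E,k,H,I], logical=[I,A,B,C,D,m,E,k,H]
After op 5 (replace(0, 'c')): offset=8, physical=[A,B,C,D,m,E,k,H,c], logical=[c,A,B,C,D,m,E,k,H]
After op 6 (swap(1, 8)): offset=8, physical=[H,B,C,D,m,E,k,A,c], logical=[c,H,B,C,D,m,E,k,A]
After op 7 (swap(6, 0)): offset=8, physical=[H,B,C,D,m,c,k,A,E], logical=[E,H,B,C,D,m,c,k,A]
After op 8 (rotate(-1)): offset=7, physical=[H,B,C,D,m,c,k,A,E], logical=[A,E,H,B,C,D,m,c,k]

Answer: A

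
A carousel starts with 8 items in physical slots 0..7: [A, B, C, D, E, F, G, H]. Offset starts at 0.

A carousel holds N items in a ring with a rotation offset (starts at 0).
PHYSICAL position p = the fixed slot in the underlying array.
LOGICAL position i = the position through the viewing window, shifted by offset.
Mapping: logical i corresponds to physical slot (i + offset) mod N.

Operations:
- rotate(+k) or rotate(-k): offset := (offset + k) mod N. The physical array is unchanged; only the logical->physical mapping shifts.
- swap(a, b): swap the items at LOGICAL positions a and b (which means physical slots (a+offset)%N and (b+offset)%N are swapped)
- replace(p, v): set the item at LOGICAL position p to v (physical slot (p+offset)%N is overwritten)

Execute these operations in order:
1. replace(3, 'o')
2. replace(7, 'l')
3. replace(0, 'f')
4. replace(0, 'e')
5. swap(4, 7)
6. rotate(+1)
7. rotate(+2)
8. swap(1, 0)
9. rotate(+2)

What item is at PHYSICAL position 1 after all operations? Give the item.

Answer: B

Derivation:
After op 1 (replace(3, 'o')): offset=0, physical=[A,B,C,o,E,F,G,H], logical=[A,B,C,o,E,F,G,H]
After op 2 (replace(7, 'l')): offset=0, physical=[A,B,C,o,E,F,G,l], logical=[A,B,C,o,E,F,G,l]
After op 3 (replace(0, 'f')): offset=0, physical=[f,B,C,o,E,F,G,l], logical=[f,B,C,o,E,F,G,l]
After op 4 (replace(0, 'e')): offset=0, physical=[e,B,C,o,E,F,G,l], logical=[e,B,C,o,E,F,G,l]
After op 5 (swap(4, 7)): offset=0, physical=[e,B,C,o,l,F,G,E], logical=[e,B,C,o,l,F,G,E]
After op 6 (rotate(+1)): offset=1, physical=[e,B,C,o,l,F,G,E], logical=[B,C,o,l,F,G,E,e]
After op 7 (rotate(+2)): offset=3, physical=[e,B,C,o,l,F,G,E], logical=[o,l,F,G,E,e,B,C]
After op 8 (swap(1, 0)): offset=3, physical=[e,B,C,l,o,F,G,E], logical=[l,o,F,G,E,e,B,C]
After op 9 (rotate(+2)): offset=5, physical=[e,B,C,l,o,F,G,E], logical=[F,G,E,e,B,C,l,o]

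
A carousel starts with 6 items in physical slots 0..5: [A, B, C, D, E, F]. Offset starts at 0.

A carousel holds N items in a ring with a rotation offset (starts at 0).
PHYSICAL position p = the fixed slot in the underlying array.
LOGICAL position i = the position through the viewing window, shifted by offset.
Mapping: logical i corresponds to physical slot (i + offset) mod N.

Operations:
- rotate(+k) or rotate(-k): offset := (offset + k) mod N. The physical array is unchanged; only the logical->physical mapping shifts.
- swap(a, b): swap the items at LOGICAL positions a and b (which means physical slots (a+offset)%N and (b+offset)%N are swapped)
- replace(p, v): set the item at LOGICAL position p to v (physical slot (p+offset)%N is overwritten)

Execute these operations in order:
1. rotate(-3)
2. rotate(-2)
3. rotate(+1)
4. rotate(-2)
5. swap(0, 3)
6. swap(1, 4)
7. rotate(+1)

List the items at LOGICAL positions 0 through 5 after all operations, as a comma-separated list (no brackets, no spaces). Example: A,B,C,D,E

Answer: E,C,A,B,F,D

Derivation:
After op 1 (rotate(-3)): offset=3, physical=[A,B,C,D,E,F], logical=[D,E,F,A,B,C]
After op 2 (rotate(-2)): offset=1, physical=[A,B,C,D,E,F], logical=[B,C,D,E,F,A]
After op 3 (rotate(+1)): offset=2, physical=[A,B,C,D,E,F], logical=[C,D,E,F,A,B]
After op 4 (rotate(-2)): offset=0, physical=[A,B,C,D,E,F], logical=[A,B,C,D,E,F]
After op 5 (swap(0, 3)): offset=0, physical=[D,B,C,A,E,F], logical=[D,B,C,A,E,F]
After op 6 (swap(1, 4)): offset=0, physical=[D,E,C,A,B,F], logical=[D,E,C,A,B,F]
After op 7 (rotate(+1)): offset=1, physical=[D,E,C,A,B,F], logical=[E,C,A,B,F,D]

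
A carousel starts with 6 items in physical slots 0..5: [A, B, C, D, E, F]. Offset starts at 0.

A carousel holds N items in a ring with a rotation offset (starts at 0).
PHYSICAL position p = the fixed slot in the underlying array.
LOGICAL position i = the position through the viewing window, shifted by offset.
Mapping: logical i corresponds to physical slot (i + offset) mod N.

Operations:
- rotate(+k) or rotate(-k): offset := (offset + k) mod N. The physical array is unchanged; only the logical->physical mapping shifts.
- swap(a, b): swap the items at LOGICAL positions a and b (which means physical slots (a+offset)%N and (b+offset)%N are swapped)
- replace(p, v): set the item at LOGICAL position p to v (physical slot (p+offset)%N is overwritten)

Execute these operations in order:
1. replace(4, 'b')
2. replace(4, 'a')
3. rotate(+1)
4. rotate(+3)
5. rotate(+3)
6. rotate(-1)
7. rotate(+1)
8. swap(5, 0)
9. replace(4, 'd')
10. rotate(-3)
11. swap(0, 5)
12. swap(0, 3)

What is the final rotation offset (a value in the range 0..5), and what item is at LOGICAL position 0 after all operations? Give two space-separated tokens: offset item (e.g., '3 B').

After op 1 (replace(4, 'b')): offset=0, physical=[A,B,C,D,b,F], logical=[A,B,C,D,b,F]
After op 2 (replace(4, 'a')): offset=0, physical=[A,B,C,D,a,F], logical=[A,B,C,D,a,F]
After op 3 (rotate(+1)): offset=1, physical=[A,B,C,D,a,F], logical=[B,C,D,a,F,A]
After op 4 (rotate(+3)): offset=4, physical=[A,B,C,D,a,F], logical=[a,F,A,B,C,D]
After op 5 (rotate(+3)): offset=1, physical=[A,B,C,D,a,F], logical=[B,C,D,a,F,A]
After op 6 (rotate(-1)): offset=0, physical=[A,B,C,D,a,F], logical=[A,B,C,D,a,F]
After op 7 (rotate(+1)): offset=1, physical=[A,B,C,D,a,F], logical=[B,C,D,a,F,A]
After op 8 (swap(5, 0)): offset=1, physical=[B,A,C,D,a,F], logical=[A,C,D,a,F,B]
After op 9 (replace(4, 'd')): offset=1, physical=[B,A,C,D,a,d], logical=[A,C,D,a,d,B]
After op 10 (rotate(-3)): offset=4, physical=[B,A,C,D,a,d], logical=[a,d,B,A,C,D]
After op 11 (swap(0, 5)): offset=4, physical=[B,A,C,a,D,d], logical=[D,d,B,A,C,a]
After op 12 (swap(0, 3)): offset=4, physical=[B,D,C,a,A,d], logical=[A,d,B,D,C,a]

Answer: 4 A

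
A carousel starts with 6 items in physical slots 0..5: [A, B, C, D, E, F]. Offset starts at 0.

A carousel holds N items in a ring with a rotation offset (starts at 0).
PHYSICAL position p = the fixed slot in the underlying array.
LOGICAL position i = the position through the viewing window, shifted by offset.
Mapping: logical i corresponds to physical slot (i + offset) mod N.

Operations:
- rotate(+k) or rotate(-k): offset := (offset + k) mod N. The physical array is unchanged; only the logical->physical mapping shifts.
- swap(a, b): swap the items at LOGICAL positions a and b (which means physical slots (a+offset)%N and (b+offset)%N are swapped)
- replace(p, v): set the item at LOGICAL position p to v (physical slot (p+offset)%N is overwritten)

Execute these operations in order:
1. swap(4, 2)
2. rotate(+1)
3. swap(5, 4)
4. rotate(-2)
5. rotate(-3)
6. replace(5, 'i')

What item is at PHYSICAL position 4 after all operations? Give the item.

Answer: C

Derivation:
After op 1 (swap(4, 2)): offset=0, physical=[A,B,E,D,C,F], logical=[A,B,E,D,C,F]
After op 2 (rotate(+1)): offset=1, physical=[A,B,E,D,C,F], logical=[B,E,D,C,F,A]
After op 3 (swap(5, 4)): offset=1, physical=[F,B,E,D,C,A], logical=[B,E,D,C,A,F]
After op 4 (rotate(-2)): offset=5, physical=[F,B,E,D,C,A], logical=[A,F,B,E,D,C]
After op 5 (rotate(-3)): offset=2, physical=[F,B,E,D,C,A], logical=[E,D,C,A,F,B]
After op 6 (replace(5, 'i')): offset=2, physical=[F,i,E,D,C,A], logical=[E,D,C,A,F,i]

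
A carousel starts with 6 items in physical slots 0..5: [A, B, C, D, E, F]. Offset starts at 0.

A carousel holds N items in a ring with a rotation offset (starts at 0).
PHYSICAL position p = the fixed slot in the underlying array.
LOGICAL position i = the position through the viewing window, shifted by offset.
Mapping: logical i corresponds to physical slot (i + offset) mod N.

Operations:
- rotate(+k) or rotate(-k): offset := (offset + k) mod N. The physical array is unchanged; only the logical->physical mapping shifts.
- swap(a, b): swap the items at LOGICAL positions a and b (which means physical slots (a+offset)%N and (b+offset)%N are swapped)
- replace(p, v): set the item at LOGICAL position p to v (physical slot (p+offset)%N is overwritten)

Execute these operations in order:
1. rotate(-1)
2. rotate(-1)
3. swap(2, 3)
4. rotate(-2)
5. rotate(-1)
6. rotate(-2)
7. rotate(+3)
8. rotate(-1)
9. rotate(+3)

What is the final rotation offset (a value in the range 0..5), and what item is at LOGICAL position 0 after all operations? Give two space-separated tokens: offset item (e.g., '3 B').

After op 1 (rotate(-1)): offset=5, physical=[A,B,C,D,E,F], logical=[F,A,B,C,D,E]
After op 2 (rotate(-1)): offset=4, physical=[A,B,C,D,E,F], logical=[E,F,A,B,C,D]
After op 3 (swap(2, 3)): offset=4, physical=[B,A,C,D,E,F], logical=[E,F,B,A,C,D]
After op 4 (rotate(-2)): offset=2, physical=[B,A,C,D,E,F], logical=[C,D,E,F,B,A]
After op 5 (rotate(-1)): offset=1, physical=[B,A,C,D,E,F], logical=[A,C,D,E,F,B]
After op 6 (rotate(-2)): offset=5, physical=[B,A,C,D,E,F], logical=[F,B,A,C,D,E]
After op 7 (rotate(+3)): offset=2, physical=[B,A,C,D,E,F], logical=[C,D,E,F,B,A]
After op 8 (rotate(-1)): offset=1, physical=[B,A,C,D,E,F], logical=[A,C,D,E,F,B]
After op 9 (rotate(+3)): offset=4, physical=[B,A,C,D,E,F], logical=[E,F,B,A,C,D]

Answer: 4 E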